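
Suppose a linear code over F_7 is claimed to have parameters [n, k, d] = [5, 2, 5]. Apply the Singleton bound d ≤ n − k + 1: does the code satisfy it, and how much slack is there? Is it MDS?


Singleton RHS = n − k + 1 = 4, slack = -1, bound violated (no such code; not MDS).

Singleton bound: d ≤ n − k + 1.
Here n = 5, k = 2, so n − k + 1 = 4.
Given d = 5, check d ≤ 4: NO.
Slack = (n − k + 1) − d = -1.
The slack is negative: d = 5 exceeds n − k + 1 = 4 by 1, so the Singleton bound is violated and no linear [5, 2, 5]_7 code can exist. In particular it is not MDS (MDS requires d = n − k + 1 exactly).
Description: the claimed parameters are [5, 2, 5]_7; such a code would be impossible (violates the Singleton bound).


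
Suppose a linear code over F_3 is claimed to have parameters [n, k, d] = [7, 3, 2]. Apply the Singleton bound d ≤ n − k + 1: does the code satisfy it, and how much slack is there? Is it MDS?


Singleton RHS = n − k + 1 = 5, slack = 3, bound satisfied, not MDS.

Singleton bound: d ≤ n − k + 1.
Here n = 7, k = 3, so n − k + 1 = 5.
Given d = 2, check d ≤ 5: YES.
Slack = (n − k + 1) − d = 3.
The code is NOT MDS (slack = 3 > 0).
Description: the claimed parameters are [7, 3, 2]_3; such a code would be non-MDS.


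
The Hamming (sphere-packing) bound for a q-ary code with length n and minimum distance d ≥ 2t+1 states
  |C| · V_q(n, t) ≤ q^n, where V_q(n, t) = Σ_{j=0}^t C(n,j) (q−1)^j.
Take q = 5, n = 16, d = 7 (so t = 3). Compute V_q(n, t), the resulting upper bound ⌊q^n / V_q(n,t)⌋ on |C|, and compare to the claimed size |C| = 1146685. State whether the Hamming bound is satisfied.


V_q(n, t) = 37825, q^n = 152587890625, Hamming bound = 4034048, |C| = 1146685 ≤ bound (satisfied).

Step 1: Compute V_q(n, t) = Σ_{j=0}^3 C(n, j) (q−1)^j.
  j = 0: C(16,0)·(4)^0 = 1·1 = 1.
  j = 1: C(16,1)·(4)^1 = 16·4 = 64.
  j = 2: C(16,2)·(4)^2 = 120·16 = 1920.
  j = 3: C(16,3)·(4)^3 = 560·64 = 35840.
  V_q(n, t) = 1 + 64 + 1920 + 35840 = 37825.
Step 2: q^n = 5^16 = 152587890625.
Step 3: Hamming bound ⌊q^n / V_q(n,t)⌋ = ⌊152587890625/37825⌋ = 4034048.
Step 4: Compare |C| = 1146685 to 4034048: satisfied.
The claimed |C| lies below the Hamming bound.


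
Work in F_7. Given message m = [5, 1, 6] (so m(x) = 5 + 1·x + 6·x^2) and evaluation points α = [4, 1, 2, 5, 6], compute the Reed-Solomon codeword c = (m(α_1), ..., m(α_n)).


c = [0, 5, 3, 6, 3]

Message polynomial: m(x) = 5 + 1·x + 6·x^2 (mod 7).
For each evaluation point α_i, compute m(α_i) mod 7:
  α_1 = 4: Horner steps 6 → 4 → 0, so m(4) = 0.
  α_2 = 1: Horner steps 6 → 0 → 5, so m(1) = 5.
  α_3 = 2: Horner steps 6 → 6 → 3, so m(2) = 3.
  α_4 = 5: Horner steps 6 → 3 → 6, so m(5) = 6.
  α_5 = 6: Horner steps 6 → 2 → 3, so m(6) = 3.
Codeword c = [0, 5, 3, 6, 3] ∈ F_7^5.


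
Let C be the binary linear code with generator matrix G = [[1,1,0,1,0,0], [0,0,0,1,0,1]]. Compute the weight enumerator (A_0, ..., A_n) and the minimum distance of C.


Weight distribution: A_0 = 1, A_2 = 1, A_3 = 2. Minimum distance d = 2.

Enumerate all 2^2 = 4 messages m ∈ F_2^2.
For each, compute codeword c = mG in F_2^6, then tally its weight.
  m = 00 → c = 000000, weight = 0.
  m = 10 → c = 110100, weight = 3.
  m = 01 → c = 000101, weight = 2.
  m = 11 → c = 110001, weight = 3.
Tally weights:
  weight 0: 1 codewords.
  weight 2: 1 codewords.
  weight 3: 2 codewords.
Minimum distance d = smallest w > 0 with A_w > 0 = 2.
Sanity: Σ A_w = 4 = 2^2 = 4 ✓.


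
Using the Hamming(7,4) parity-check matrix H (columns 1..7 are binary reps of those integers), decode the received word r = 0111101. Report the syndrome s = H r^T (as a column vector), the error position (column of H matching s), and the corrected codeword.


s = (1, 1, 1)^T, error position = 7, corrected codeword c = 0111100

Compute s = H r^T mod 2 one row at a time:
  s_1 = 1 + 1 + 0 + 1 = 3 ≡ 1 (mod 2).
  s_2 = 1 + 1 + 0 + 1 = 3 ≡ 1 (mod 2).
  s_3 = 0 + 1 + 1 + 1 = 3 ≡ 1 (mod 2).
s = (1, 1, 1)^T — this equals column 7 of H (binary 111), so error is at position 7.
Correct: flip bit 7 of r = 0111101 to get c = 0111100.


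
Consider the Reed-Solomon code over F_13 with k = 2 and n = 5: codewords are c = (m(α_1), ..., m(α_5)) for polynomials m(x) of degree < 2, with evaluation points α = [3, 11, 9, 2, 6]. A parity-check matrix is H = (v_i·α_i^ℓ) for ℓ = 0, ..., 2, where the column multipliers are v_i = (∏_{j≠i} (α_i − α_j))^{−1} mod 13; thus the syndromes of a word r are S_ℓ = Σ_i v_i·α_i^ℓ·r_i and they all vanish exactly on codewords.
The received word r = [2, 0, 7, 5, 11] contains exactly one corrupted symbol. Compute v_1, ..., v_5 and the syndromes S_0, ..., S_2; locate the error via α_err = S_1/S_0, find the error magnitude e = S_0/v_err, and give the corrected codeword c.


S = (9, 5, 10), error at position 4, error magnitude e = 6, c = [2, 0, 7, 12, 11].

Step 1: column multipliers v_i = (∏_{j≠i}(α_i − α_j))^{−1} mod 13.
  i = 1 (α = 3): (3−11)(3−9)(3−2)(3−6) = (−8)·(−6)·1·(−3) = −144 ≡ 12, so v_1 = 12^{−1} = 12 (mod 13).
  i = 2 (α = 11): (11−3)(11−9)(11−2)(11−6) = 8·2·9·5 = 720 ≡ 5, so v_2 = 5^{−1} = 8 (mod 13).
  i = 3 (α = 9): (9−3)(9−11)(9−2)(9−6) = 6·(−2)·7·3 = −252 ≡ 8, so v_3 = 8^{−1} = 5 (mod 13).
  i = 4 (α = 2): (2−3)(2−11)(2−9)(2−6) = (−1)·(−9)·(−7)·(−4) = 252 ≡ 5, so v_4 = 5^{−1} = 8 (mod 13).
  i = 5 (α = 6): (6−3)(6−11)(6−9)(6−2) = 3·(−5)·(−3)·4 = 180 ≡ 11, so v_5 = 11^{−1} = 6 (mod 13).
  v = [12, 8, 5, 8, 6].
Step 2: syndromes of r = [2, 0, 7, 5, 11] (all sums mod 13).
  S_0 = Σ v_i r_i = 12·2 + 8·0 + 5·7 + 8·5 + 6·11 = 165 ≡ 9.
  S_1 = Σ v_i α_i r_i = 12·3·2 + 8·11·0 + 5·9·7 + 8·2·5 + 6·6·11 = 863 ≡ 5.
  α_i^2 mod 13 = [9, 4, 3, 4, 10].
  S_2 = Σ v_i α_i^2 r_i = 12·9·2 + 8·4·0 + 5·3·7 + 8·4·5 + 6·10·11 = 1141 ≡ 10.
  S = (9, 5, 10) ≠ 0, so r is not a codeword (an error is present).
Step 3: locate the error. For a single error e at position i, S_ℓ = v_i·e·α_i^ℓ, so α_err = S_1/S_0.
  S_0^{−1} = 9^{−1} = 3 (mod 13), so α_err = 5·3 = 15 ≡ 2 = α_4. Error position i = 4.
  Consistency check: S_2/S_1 = 10·8 = 80 ≡ 2 = α_err ✓ (single-error assumption holds).
Step 4: error magnitude e = S_0/v_4 = S_0·∏_{j≠4}(α_4 − α_j) = 9·5 = 45 ≡ 6 (mod 13).
Step 5: correct position 4: c_4 = r_4 − e = 5 − 6 ≡ 12 (mod 13). Hence c = [2, 0, 7, 12, 11].
  Check: interpolating c through the α_i gives m(x) = 6 + 3·x (degree < 2) with m(α_i) = c_i for every i, so c is indeed a codeword.


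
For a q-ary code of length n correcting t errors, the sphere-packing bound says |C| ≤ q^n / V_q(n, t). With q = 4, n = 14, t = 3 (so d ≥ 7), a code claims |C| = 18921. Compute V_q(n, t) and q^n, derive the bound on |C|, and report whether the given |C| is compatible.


V_q(n, t) = 10690, q^n = 268435456, Hamming bound = 25110, |C| = 18921 ≤ bound (satisfied).

Step 1: Compute V_q(n, t) = Σ_{j=0}^3 C(n, j) (q−1)^j.
  j = 0: C(14,0)·(3)^0 = 1·1 = 1.
  j = 1: C(14,1)·(3)^1 = 14·3 = 42.
  j = 2: C(14,2)·(3)^2 = 91·9 = 819.
  j = 3: C(14,3)·(3)^3 = 364·27 = 9828.
  V_q(n, t) = 1 + 42 + 819 + 9828 = 10690.
Step 2: q^n = 4^14 = 268435456.
Step 3: Hamming bound ⌊q^n / V_q(n,t)⌋ = ⌊268435456/10690⌋ = 25110.
Step 4: Compare |C| = 18921 to 25110: satisfied.
The claimed |C| lies below the Hamming bound.


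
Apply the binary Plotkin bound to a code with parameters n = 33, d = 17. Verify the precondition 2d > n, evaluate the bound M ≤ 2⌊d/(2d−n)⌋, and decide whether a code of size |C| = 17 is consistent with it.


Plotkin bound M ≤ 34; given |C| = 17 ≤ bound (satisfied).

Check applicability: 2d = 34, n = 33.
2d − n = 1 > 0, so Plotkin applies.
Compute d/(2d−n) = 17/1 ≈ 17.0000.
⌊d/(2d−n)⌋ = 17.
Plotkin bound: M ≤ 2·17 = 34.
Given |C| = 17, check: satisfied.
This |C| is below the Plotkin bound.


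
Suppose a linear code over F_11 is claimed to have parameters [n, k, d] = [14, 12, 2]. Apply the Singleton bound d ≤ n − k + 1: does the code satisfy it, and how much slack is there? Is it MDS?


Singleton RHS = n − k + 1 = 3, slack = 1, bound satisfied, not MDS.

Singleton bound: d ≤ n − k + 1.
Here n = 14, k = 12, so n − k + 1 = 3.
Given d = 2, check d ≤ 3: YES.
Slack = (n − k + 1) − d = 1.
The code is NOT MDS (slack = 1 > 0).
Description: the claimed parameters are [14, 12, 2]_11; such a code would be non-MDS.


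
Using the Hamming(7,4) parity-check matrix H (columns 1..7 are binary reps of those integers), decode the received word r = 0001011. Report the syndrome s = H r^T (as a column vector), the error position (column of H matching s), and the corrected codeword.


s = (1, 0, 1)^T, error position = 5, corrected codeword c = 0001111

Compute s = H r^T mod 2 one row at a time:
  s_1 = 1 + 0 + 1 + 1 = 3 ≡ 1 (mod 2).
  s_2 = 0 + 0 + 1 + 1 = 2 ≡ 0 (mod 2).
  s_3 = 0 + 0 + 0 + 1 = 1 ≡ 1 (mod 2).
s = (1, 0, 1)^T — this equals column 5 of H (binary 101), so error is at position 5.
Correct: flip bit 5 of r = 0001011 to get c = 0001111.


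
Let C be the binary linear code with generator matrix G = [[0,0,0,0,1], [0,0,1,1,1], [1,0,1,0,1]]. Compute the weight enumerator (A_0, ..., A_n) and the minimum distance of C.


Weight distribution: A_0 = 1, A_1 = 1, A_2 = 3, A_3 = 3. Minimum distance d = 1.

Enumerate all 2^3 = 8 messages m ∈ F_2^3.
For each, compute codeword c = mG in F_2^5, then tally its weight.
  m = 000 → c = 00000, weight = 0.
  m = 100 → c = 00001, weight = 1.
  m = 010 → c = 00111, weight = 3.
  m = 110 → c = 00110, weight = 2.
  m = 001 → c = 10101, weight = 3.
  m = 101 → c = 10100, weight = 2.
  m = 011 → c = 10010, weight = 2.
  m = 111 → c = 10011, weight = 3.
Tally weights:
  weight 0: 1 codewords.
  weight 1: 1 codewords.
  weight 2: 3 codewords.
  weight 3: 3 codewords.
Minimum distance d = smallest w > 0 with A_w > 0 = 1.
Sanity: Σ A_w = 8 = 2^3 = 8 ✓.


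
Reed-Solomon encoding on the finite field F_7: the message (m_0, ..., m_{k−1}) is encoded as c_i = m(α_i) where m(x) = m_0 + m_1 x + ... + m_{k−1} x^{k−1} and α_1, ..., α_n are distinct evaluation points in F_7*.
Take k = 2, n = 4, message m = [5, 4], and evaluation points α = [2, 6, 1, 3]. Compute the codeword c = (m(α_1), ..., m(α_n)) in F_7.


c = [6, 1, 2, 3]

Message polynomial: m(x) = 5 + 4·x (mod 7).
For each evaluation point α_i, compute m(α_i) mod 7:
  α_1 = 2: Horner steps 4 → 6, so m(2) = 6.
  α_2 = 6: Horner steps 4 → 1, so m(6) = 1.
  α_3 = 1: Horner steps 4 → 2, so m(1) = 2.
  α_4 = 3: Horner steps 4 → 3, so m(3) = 3.
Codeword c = [6, 1, 2, 3] ∈ F_7^4.


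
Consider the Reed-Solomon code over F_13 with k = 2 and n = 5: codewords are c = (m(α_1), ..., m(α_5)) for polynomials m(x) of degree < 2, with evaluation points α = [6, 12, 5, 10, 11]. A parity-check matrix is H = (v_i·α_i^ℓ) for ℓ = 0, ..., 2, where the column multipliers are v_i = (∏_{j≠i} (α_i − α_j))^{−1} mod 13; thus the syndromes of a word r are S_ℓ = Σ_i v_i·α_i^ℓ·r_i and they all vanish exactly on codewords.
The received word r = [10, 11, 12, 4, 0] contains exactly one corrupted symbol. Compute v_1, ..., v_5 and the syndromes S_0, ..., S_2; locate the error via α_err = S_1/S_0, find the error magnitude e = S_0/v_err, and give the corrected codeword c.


S = (2, 7, 5), error at position 4, error magnitude e = 2, c = [10, 11, 12, 2, 0].

Step 1: column multipliers v_i = (∏_{j≠i}(α_i − α_j))^{−1} mod 13.
  i = 1 (α = 6): (6−12)(6−5)(6−10)(6−11) = (−6)·1·(−4)·(−5) = −120 ≡ 10, so v_1 = 10^{−1} = 4 (mod 13).
  i = 2 (α = 12): (12−6)(12−5)(12−10)(12−11) = 6·7·2·1 = 84 ≡ 6, so v_2 = 6^{−1} = 11 (mod 13).
  i = 3 (α = 5): (5−6)(5−12)(5−10)(5−11) = (−1)·(−7)·(−5)·(−6) = 210 ≡ 2, so v_3 = 2^{−1} = 7 (mod 13).
  i = 4 (α = 10): (10−6)(10−12)(10−5)(10−11) = 4·(−2)·5·(−1) = 40 ≡ 1, so v_4 = 1^{−1} = 1 (mod 13).
  i = 5 (α = 11): (11−6)(11−12)(11−5)(11−10) = 5·(−1)·6·1 = −30 ≡ 9, so v_5 = 9^{−1} = 3 (mod 13).
  v = [4, 11, 7, 1, 3].
Step 2: syndromes of r = [10, 11, 12, 4, 0] (all sums mod 13).
  S_0 = Σ v_i r_i = 4·10 + 11·11 + 7·12 + 1·4 + 3·0 = 249 ≡ 2.
  S_1 = Σ v_i α_i r_i = 4·6·10 + 11·12·11 + 7·5·12 + 1·10·4 + 3·11·0 = 2152 ≡ 7.
  α_i^2 mod 13 = [10, 1, 12, 9, 4].
  S_2 = Σ v_i α_i^2 r_i = 4·10·10 + 11·1·11 + 7·12·12 + 1·9·4 + 3·4·0 = 1565 ≡ 5.
  S = (2, 7, 5) ≠ 0, so r is not a codeword (an error is present).
Step 3: locate the error. For a single error e at position i, S_ℓ = v_i·e·α_i^ℓ, so α_err = S_1/S_0.
  S_0^{−1} = 2^{−1} = 7 (mod 13), so α_err = 7·7 = 49 ≡ 10 = α_4. Error position i = 4.
  Consistency check: S_2/S_1 = 5·2 = 10 ≡ 10 = α_err ✓ (single-error assumption holds).
Step 4: error magnitude e = S_0/v_4 = S_0·∏_{j≠4}(α_4 − α_j) = 2·1 = 2 ≡ 2 (mod 13).
Step 5: correct position 4: c_4 = r_4 − e = 4 − 2 ≡ 2 (mod 13). Hence c = [10, 11, 12, 2, 0].
  Check: interpolating c through the α_i gives m(x) = 9 + 11·x (degree < 2) with m(α_i) = c_i for every i, so c is indeed a codeword.


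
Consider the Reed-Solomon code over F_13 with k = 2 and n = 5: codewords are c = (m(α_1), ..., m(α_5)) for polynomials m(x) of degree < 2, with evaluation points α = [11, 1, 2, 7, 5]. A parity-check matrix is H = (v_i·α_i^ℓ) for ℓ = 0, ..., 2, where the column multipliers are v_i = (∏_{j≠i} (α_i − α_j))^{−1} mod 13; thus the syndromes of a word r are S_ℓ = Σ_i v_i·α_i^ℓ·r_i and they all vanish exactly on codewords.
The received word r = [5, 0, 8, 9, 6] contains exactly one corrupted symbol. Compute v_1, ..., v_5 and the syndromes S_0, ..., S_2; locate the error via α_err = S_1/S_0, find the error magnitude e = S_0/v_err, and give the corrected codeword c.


S = (8, 10, 6), error at position 1, error magnitude e = 3, c = [2, 0, 8, 9, 6].

Step 1: column multipliers v_i = (∏_{j≠i}(α_i − α_j))^{−1} mod 13.
  i = 1 (α = 11): (11−1)(11−2)(11−7)(11−5) = 10·9·4·6 = 2160 ≡ 2, so v_1 = 2^{−1} = 7 (mod 13).
  i = 2 (α = 1): (1−11)(1−2)(1−7)(1−5) = (−10)·(−1)·(−6)·(−4) = 240 ≡ 6, so v_2 = 6^{−1} = 11 (mod 13).
  i = 3 (α = 2): (2−11)(2−1)(2−7)(2−5) = (−9)·1·(−5)·(−3) = −135 ≡ 8, so v_3 = 8^{−1} = 5 (mod 13).
  i = 4 (α = 7): (7−11)(7−1)(7−2)(7−5) = (−4)·6·5·2 = −240 ≡ 7, so v_4 = 7^{−1} = 2 (mod 13).
  i = 5 (α = 5): (5−11)(5−1)(5−2)(5−7) = (−6)·4·3·(−2) = 144 ≡ 1, so v_5 = 1^{−1} = 1 (mod 13).
  v = [7, 11, 5, 2, 1].
Step 2: syndromes of r = [5, 0, 8, 9, 6] (all sums mod 13).
  S_0 = Σ v_i r_i = 7·5 + 11·0 + 5·8 + 2·9 + 1·6 = 99 ≡ 8.
  S_1 = Σ v_i α_i r_i = 7·11·5 + 11·1·0 + 5·2·8 + 2·7·9 + 1·5·6 = 621 ≡ 10.
  α_i^2 mod 13 = [4, 1, 4, 10, 12].
  S_2 = Σ v_i α_i^2 r_i = 7·4·5 + 11·1·0 + 5·4·8 + 2·10·9 + 1·12·6 = 552 ≡ 6.
  S = (8, 10, 6) ≠ 0, so r is not a codeword (an error is present).
Step 3: locate the error. For a single error e at position i, S_ℓ = v_i·e·α_i^ℓ, so α_err = S_1/S_0.
  S_0^{−1} = 8^{−1} = 5 (mod 13), so α_err = 10·5 = 50 ≡ 11 = α_1. Error position i = 1.
  Consistency check: S_2/S_1 = 6·4 = 24 ≡ 11 = α_err ✓ (single-error assumption holds).
Step 4: error magnitude e = S_0/v_1 = S_0·∏_{j≠1}(α_1 − α_j) = 8·2 = 16 ≡ 3 (mod 13).
Step 5: correct position 1: c_1 = r_1 − e = 5 − 3 ≡ 2 (mod 13). Hence c = [2, 0, 8, 9, 6].
  Check: interpolating c through the α_i gives m(x) = 5 + 8·x (degree < 2) with m(α_i) = c_i for every i, so c is indeed a codeword.


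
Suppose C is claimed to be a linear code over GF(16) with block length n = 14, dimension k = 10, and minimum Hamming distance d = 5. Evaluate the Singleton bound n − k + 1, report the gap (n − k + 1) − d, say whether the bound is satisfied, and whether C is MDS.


Singleton RHS = n − k + 1 = 5, slack = 0, bound satisfied, MDS.

Singleton bound: d ≤ n − k + 1.
Here n = 14, k = 10, so n − k + 1 = 5.
Given d = 5, check d ≤ 5: YES.
Slack = (n − k + 1) − d = 0.
The code is MDS (slack = 0).
Description: the claimed parameters are [14, 10, 5]_16; such a code would be MDS (meets Singleton bound).


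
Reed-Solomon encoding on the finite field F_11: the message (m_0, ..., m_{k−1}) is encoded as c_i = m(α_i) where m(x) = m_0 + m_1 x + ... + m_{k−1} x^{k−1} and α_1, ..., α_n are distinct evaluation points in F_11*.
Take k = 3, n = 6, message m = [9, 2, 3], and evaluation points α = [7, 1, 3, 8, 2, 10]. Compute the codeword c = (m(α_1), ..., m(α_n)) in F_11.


c = [5, 3, 9, 8, 3, 10]

Message polynomial: m(x) = 9 + 2·x + 3·x^2 (mod 11).
For each evaluation point α_i, compute m(α_i) mod 11:
  α_1 = 7: Horner steps 3 → 1 → 5, so m(7) = 5.
  α_2 = 1: Horner steps 3 → 5 → 3, so m(1) = 3.
  α_3 = 3: Horner steps 3 → 0 → 9, so m(3) = 9.
  α_4 = 8: Horner steps 3 → 4 → 8, so m(8) = 8.
  α_5 = 2: Horner steps 3 → 8 → 3, so m(2) = 3.
  α_6 = 10: Horner steps 3 → 10 → 10, so m(10) = 10.
Codeword c = [5, 3, 9, 8, 3, 10] ∈ F_11^6.


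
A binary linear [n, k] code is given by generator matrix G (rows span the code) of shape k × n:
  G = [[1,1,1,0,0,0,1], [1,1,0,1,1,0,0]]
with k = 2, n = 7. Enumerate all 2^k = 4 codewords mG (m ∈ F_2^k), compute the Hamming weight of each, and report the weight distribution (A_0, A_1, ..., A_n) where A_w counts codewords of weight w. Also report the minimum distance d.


Weight distribution: A_0 = 1, A_4 = 3. Minimum distance d = 4.

Enumerate all 2^2 = 4 messages m ∈ F_2^2.
For each, compute codeword c = mG in F_2^7, then tally its weight.
  m = 00 → c = 0000000, weight = 0.
  m = 10 → c = 1110001, weight = 4.
  m = 01 → c = 1101100, weight = 4.
  m = 11 → c = 0011101, weight = 4.
Tally weights:
  weight 0: 1 codewords.
  weight 4: 3 codewords.
Minimum distance d = smallest w > 0 with A_w > 0 = 4.
Sanity: Σ A_w = 4 = 2^2 = 4 ✓.


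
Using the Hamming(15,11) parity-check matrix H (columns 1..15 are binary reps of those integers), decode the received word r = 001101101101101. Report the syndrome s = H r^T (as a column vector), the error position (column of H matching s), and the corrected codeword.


s = (1, 0, 1, 1)^T, error position = 11, corrected codeword c = 001101101111101

Compute s = H r^T mod 2 one row at a time:
  s_1 = 0 + 1 + 1 + 0 + 1 + 1 + 0 + 1 = 5 ≡ 1 (mod 2).
  s_2 = 1 + 0 + 1 + 1 + 1 + 1 + 0 + 1 = 6 ≡ 0 (mod 2).
  s_3 = 0 + 1 + 1 + 1 + 1 + 0 + 0 + 1 = 5 ≡ 1 (mod 2).
  s_4 = 0 + 1 + 0 + 1 + 1 + 0 + 1 + 1 = 5 ≡ 1 (mod 2).
s = (1, 0, 1, 1)^T — this equals column 11 of H (binary 1011), so error is at position 11.
Correct: flip bit 11 of r = 001101101101101 to get c = 001101101111101.


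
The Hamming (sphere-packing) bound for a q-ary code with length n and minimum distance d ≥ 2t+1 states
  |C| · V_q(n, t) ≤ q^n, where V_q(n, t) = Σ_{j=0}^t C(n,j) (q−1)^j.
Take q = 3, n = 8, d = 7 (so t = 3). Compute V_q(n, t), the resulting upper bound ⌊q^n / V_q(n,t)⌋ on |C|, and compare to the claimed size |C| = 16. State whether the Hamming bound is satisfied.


V_q(n, t) = 577, q^n = 6561, Hamming bound = 11, |C| = 16 > bound (violated).

Step 1: Compute V_q(n, t) = Σ_{j=0}^3 C(n, j) (q−1)^j.
  j = 0: C(8,0)·(2)^0 = 1·1 = 1.
  j = 1: C(8,1)·(2)^1 = 8·2 = 16.
  j = 2: C(8,2)·(2)^2 = 28·4 = 112.
  j = 3: C(8,3)·(2)^3 = 56·8 = 448.
  V_q(n, t) = 1 + 16 + 112 + 448 = 577.
Step 2: q^n = 3^8 = 6561.
Step 3: Hamming bound ⌊q^n / V_q(n,t)⌋ = ⌊6561/577⌋ = 11.
Step 4: Compare |C| = 16 to 11: violated.
The claimed |C| lies above the Hamming bound, so no 3-ary code of length 8 with d ≥ 7 can have 16 codewords.


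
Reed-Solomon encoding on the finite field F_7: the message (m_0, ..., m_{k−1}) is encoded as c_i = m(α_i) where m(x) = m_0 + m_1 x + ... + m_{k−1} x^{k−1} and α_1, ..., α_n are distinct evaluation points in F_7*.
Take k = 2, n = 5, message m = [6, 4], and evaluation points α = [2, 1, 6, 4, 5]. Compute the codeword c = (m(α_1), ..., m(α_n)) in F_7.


c = [0, 3, 2, 1, 5]

Message polynomial: m(x) = 6 + 4·x (mod 7).
For each evaluation point α_i, compute m(α_i) mod 7:
  α_1 = 2: Horner steps 4 → 0, so m(2) = 0.
  α_2 = 1: Horner steps 4 → 3, so m(1) = 3.
  α_3 = 6: Horner steps 4 → 2, so m(6) = 2.
  α_4 = 4: Horner steps 4 → 1, so m(4) = 1.
  α_5 = 5: Horner steps 4 → 5, so m(5) = 5.
Codeword c = [0, 3, 2, 1, 5] ∈ F_7^5.


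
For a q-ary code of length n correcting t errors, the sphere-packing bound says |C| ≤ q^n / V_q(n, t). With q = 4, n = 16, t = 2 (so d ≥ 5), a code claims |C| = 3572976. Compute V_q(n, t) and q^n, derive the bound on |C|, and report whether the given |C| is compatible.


V_q(n, t) = 1129, q^n = 4294967296, Hamming bound = 3804222, |C| = 3572976 ≤ bound (satisfied).

Step 1: Compute V_q(n, t) = Σ_{j=0}^2 C(n, j) (q−1)^j.
  j = 0: C(16,0)·(3)^0 = 1·1 = 1.
  j = 1: C(16,1)·(3)^1 = 16·3 = 48.
  j = 2: C(16,2)·(3)^2 = 120·9 = 1080.
  V_q(n, t) = 1 + 48 + 1080 = 1129.
Step 2: q^n = 4^16 = 4294967296.
Step 3: Hamming bound ⌊q^n / V_q(n,t)⌋ = ⌊4294967296/1129⌋ = 3804222.
Step 4: Compare |C| = 3572976 to 3804222: satisfied.
The claimed |C| lies below the Hamming bound.


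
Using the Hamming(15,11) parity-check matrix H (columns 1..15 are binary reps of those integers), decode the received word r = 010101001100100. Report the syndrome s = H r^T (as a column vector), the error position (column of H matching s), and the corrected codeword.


s = (1, 1, 1, 0)^T, error position = 14, corrected codeword c = 010101001100110

Compute s = H r^T mod 2 one row at a time:
  s_1 = 0 + 1 + 1 + 0 + 0 + 1 + 0 + 0 = 3 ≡ 1 (mod 2).
  s_2 = 1 + 0 + 1 + 0 + 0 + 1 + 0 + 0 = 3 ≡ 1 (mod 2).
  s_3 = 1 + 0 + 1 + 0 + 1 + 0 + 0 + 0 = 3 ≡ 1 (mod 2).
  s_4 = 0 + 0 + 0 + 0 + 1 + 0 + 1 + 0 = 2 ≡ 0 (mod 2).
s = (1, 1, 1, 0)^T — this equals column 14 of H (binary 1110), so error is at position 14.
Correct: flip bit 14 of r = 010101001100100 to get c = 010101001100110.


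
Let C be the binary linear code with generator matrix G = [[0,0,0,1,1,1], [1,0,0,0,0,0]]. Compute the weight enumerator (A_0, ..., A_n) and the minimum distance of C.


Weight distribution: A_0 = 1, A_1 = 1, A_3 = 1, A_4 = 1. Minimum distance d = 1.

Enumerate all 2^2 = 4 messages m ∈ F_2^2.
For each, compute codeword c = mG in F_2^6, then tally its weight.
  m = 00 → c = 000000, weight = 0.
  m = 10 → c = 000111, weight = 3.
  m = 01 → c = 100000, weight = 1.
  m = 11 → c = 100111, weight = 4.
Tally weights:
  weight 0: 1 codewords.
  weight 1: 1 codewords.
  weight 3: 1 codewords.
  weight 4: 1 codewords.
Minimum distance d = smallest w > 0 with A_w > 0 = 1.
Sanity: Σ A_w = 4 = 2^2 = 4 ✓.


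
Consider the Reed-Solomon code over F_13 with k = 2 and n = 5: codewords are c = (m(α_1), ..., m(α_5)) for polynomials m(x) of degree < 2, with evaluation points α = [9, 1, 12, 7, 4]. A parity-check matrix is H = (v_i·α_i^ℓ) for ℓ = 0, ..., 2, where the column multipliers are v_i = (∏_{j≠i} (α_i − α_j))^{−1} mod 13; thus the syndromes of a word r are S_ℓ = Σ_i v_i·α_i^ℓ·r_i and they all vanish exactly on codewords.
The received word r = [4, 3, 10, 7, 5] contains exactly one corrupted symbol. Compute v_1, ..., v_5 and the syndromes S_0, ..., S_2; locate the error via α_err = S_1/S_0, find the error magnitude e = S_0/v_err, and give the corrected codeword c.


S = (8, 5, 8), error at position 3, error magnitude e = 4, c = [4, 3, 6, 7, 5].

Step 1: column multipliers v_i = (∏_{j≠i}(α_i − α_j))^{−1} mod 13.
  i = 1 (α = 9): (9−1)(9−12)(9−7)(9−4) = 8·(−3)·2·5 = −240 ≡ 7, so v_1 = 7^{−1} = 2 (mod 13).
  i = 2 (α = 1): (1−9)(1−12)(1−7)(1−4) = (−8)·(−11)·(−6)·(−3) = 1584 ≡ 11, so v_2 = 11^{−1} = 6 (mod 13).
  i = 3 (α = 12): (12−9)(12−1)(12−7)(12−4) = 3·11·5·8 = 1320 ≡ 7, so v_3 = 7^{−1} = 2 (mod 13).
  i = 4 (α = 7): (7−9)(7−1)(7−12)(7−4) = (−2)·6·(−5)·3 = 180 ≡ 11, so v_4 = 11^{−1} = 6 (mod 13).
  i = 5 (α = 4): (4−9)(4−1)(4−12)(4−7) = (−5)·3·(−8)·(−3) = −360 ≡ 4, so v_5 = 4^{−1} = 10 (mod 13).
  v = [2, 6, 2, 6, 10].
Step 2: syndromes of r = [4, 3, 10, 7, 5] (all sums mod 13).
  S_0 = Σ v_i r_i = 2·4 + 6·3 + 2·10 + 6·7 + 10·5 = 138 ≡ 8.
  S_1 = Σ v_i α_i r_i = 2·9·4 + 6·1·3 + 2·12·10 + 6·7·7 + 10·4·5 = 824 ≡ 5.
  α_i^2 mod 13 = [3, 1, 1, 10, 3].
  S_2 = Σ v_i α_i^2 r_i = 2·3·4 + 6·1·3 + 2·1·10 + 6·10·7 + 10·3·5 = 632 ≡ 8.
  S = (8, 5, 8) ≠ 0, so r is not a codeword (an error is present).
Step 3: locate the error. For a single error e at position i, S_ℓ = v_i·e·α_i^ℓ, so α_err = S_1/S_0.
  S_0^{−1} = 8^{−1} = 5 (mod 13), so α_err = 5·5 = 25 ≡ 12 = α_3. Error position i = 3.
  Consistency check: S_2/S_1 = 8·8 = 64 ≡ 12 = α_err ✓ (single-error assumption holds).
Step 4: error magnitude e = S_0/v_3 = S_0·∏_{j≠3}(α_3 − α_j) = 8·7 = 56 ≡ 4 (mod 13).
Step 5: correct position 3: c_3 = r_3 − e = 10 − 4 ≡ 6 (mod 13). Hence c = [4, 3, 6, 7, 5].
  Check: interpolating c through the α_i gives m(x) = 11 + 5·x (degree < 2) with m(α_i) = c_i for every i, so c is indeed a codeword.


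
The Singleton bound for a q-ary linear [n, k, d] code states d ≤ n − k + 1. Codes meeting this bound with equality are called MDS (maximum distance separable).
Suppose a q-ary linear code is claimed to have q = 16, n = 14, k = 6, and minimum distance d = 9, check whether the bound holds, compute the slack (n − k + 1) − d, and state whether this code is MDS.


Singleton RHS = n − k + 1 = 9, slack = 0, bound satisfied, MDS.

Singleton bound: d ≤ n − k + 1.
Here n = 14, k = 6, so n − k + 1 = 9.
Given d = 9, check d ≤ 9: YES.
Slack = (n − k + 1) − d = 0.
The code is MDS (slack = 0).
Description: the claimed parameters are [14, 6, 9]_16; such a code would be MDS (meets Singleton bound).


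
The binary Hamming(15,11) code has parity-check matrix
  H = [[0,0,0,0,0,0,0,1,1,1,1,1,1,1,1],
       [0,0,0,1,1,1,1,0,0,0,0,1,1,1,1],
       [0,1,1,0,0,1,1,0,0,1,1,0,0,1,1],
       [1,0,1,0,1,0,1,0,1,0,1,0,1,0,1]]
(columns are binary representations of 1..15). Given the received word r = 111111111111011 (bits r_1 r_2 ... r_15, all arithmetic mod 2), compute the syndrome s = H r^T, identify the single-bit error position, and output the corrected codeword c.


s = (1, 1, 0, 1)^T, error position = 13, corrected codeword c = 111111111111111

Compute s = H r^T mod 2 one row at a time:
  s_1 = 1 + 1 + 1 + 1 + 1 + 0 + 1 + 1 = 7 ≡ 1 (mod 2).
  s_2 = 1 + 1 + 1 + 1 + 1 + 0 + 1 + 1 = 7 ≡ 1 (mod 2).
  s_3 = 1 + 1 + 1 + 1 + 1 + 1 + 1 + 1 = 8 ≡ 0 (mod 2).
  s_4 = 1 + 1 + 1 + 1 + 1 + 1 + 0 + 1 = 7 ≡ 1 (mod 2).
s = (1, 1, 0, 1)^T — this equals column 13 of H (binary 1101), so error is at position 13.
Correct: flip bit 13 of r = 111111111111011 to get c = 111111111111111.


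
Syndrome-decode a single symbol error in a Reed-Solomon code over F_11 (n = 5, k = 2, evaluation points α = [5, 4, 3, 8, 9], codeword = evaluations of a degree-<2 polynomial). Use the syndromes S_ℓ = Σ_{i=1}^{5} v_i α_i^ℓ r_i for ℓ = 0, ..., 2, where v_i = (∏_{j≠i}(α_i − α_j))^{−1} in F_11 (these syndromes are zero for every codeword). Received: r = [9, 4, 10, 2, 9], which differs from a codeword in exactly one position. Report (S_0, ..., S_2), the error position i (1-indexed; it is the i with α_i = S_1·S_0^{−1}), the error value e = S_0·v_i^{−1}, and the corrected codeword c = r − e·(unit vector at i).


S = (9, 4, 3), error at position 5, error magnitude e = 2, c = [9, 4, 10, 2, 7].

Step 1: column multipliers v_i = (∏_{j≠i}(α_i − α_j))^{−1} mod 11.
  i = 1 (α = 5): (5−4)(5−3)(5−8)(5−9) = 1·2·(−3)·(−4) = 24 ≡ 2, so v_1 = 2^{−1} = 6 (mod 11).
  i = 2 (α = 4): (4−5)(4−3)(4−8)(4−9) = (−1)·1·(−4)·(−5) = −20 ≡ 2, so v_2 = 2^{−1} = 6 (mod 11).
  i = 3 (α = 3): (3−5)(3−4)(3−8)(3−9) = (−2)·(−1)·(−5)·(−6) = 60 ≡ 5, so v_3 = 5^{−1} = 9 (mod 11).
  i = 4 (α = 8): (8−5)(8−4)(8−3)(8−9) = 3·4·5·(−1) = −60 ≡ 6, so v_4 = 6^{−1} = 2 (mod 11).
  i = 5 (α = 9): (9−5)(9−4)(9−3)(9−8) = 4·5·6·1 = 120 ≡ 10, so v_5 = 10^{−1} = 10 (mod 11).
  v = [6, 6, 9, 2, 10].
Step 2: syndromes of r = [9, 4, 10, 2, 9] (all sums mod 11).
  S_0 = Σ v_i r_i = 6·9 + 6·4 + 9·10 + 2·2 + 10·9 = 262 ≡ 9.
  S_1 = Σ v_i α_i r_i = 6·5·9 + 6·4·4 + 9·3·10 + 2·8·2 + 10·9·9 = 1478 ≡ 4.
  α_i^2 mod 11 = [3, 5, 9, 9, 4].
  S_2 = Σ v_i α_i^2 r_i = 6·3·9 + 6·5·4 + 9·9·10 + 2·9·2 + 10·4·9 = 1488 ≡ 3.
  S = (9, 4, 3) ≠ 0, so r is not a codeword (an error is present).
Step 3: locate the error. For a single error e at position i, S_ℓ = v_i·e·α_i^ℓ, so α_err = S_1/S_0.
  S_0^{−1} = 9^{−1} = 5 (mod 11), so α_err = 4·5 = 20 ≡ 9 = α_5. Error position i = 5.
  Consistency check: S_2/S_1 = 3·3 = 9 ≡ 9 = α_err ✓ (single-error assumption holds).
Step 4: error magnitude e = S_0/v_5 = S_0·∏_{j≠5}(α_5 − α_j) = 9·10 = 90 ≡ 2 (mod 11).
Step 5: correct position 5: c_5 = r_5 − e = 9 − 2 ≡ 7 (mod 11). Hence c = [9, 4, 10, 2, 7].
  Check: interpolating c through the α_i gives m(x) = 6 + 5·x (degree < 2) with m(α_i) = c_i for every i, so c is indeed a codeword.


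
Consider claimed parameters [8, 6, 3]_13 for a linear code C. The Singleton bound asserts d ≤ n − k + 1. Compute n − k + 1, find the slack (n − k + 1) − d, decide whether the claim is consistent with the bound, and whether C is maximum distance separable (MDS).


Singleton RHS = n − k + 1 = 3, slack = 0, bound satisfied, MDS.

Singleton bound: d ≤ n − k + 1.
Here n = 8, k = 6, so n − k + 1 = 3.
Given d = 3, check d ≤ 3: YES.
Slack = (n − k + 1) − d = 0.
The code is MDS (slack = 0).
Description: the claimed parameters are [8, 6, 3]_13; such a code would be MDS (meets Singleton bound).


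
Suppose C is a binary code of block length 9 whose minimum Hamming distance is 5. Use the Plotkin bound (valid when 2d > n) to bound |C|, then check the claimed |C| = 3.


Plotkin bound M ≤ 10; given |C| = 3 ≤ bound (satisfied).

Check applicability: 2d = 10, n = 9.
2d − n = 1 > 0, so Plotkin applies.
Compute d/(2d−n) = 5/1 ≈ 5.0000.
⌊d/(2d−n)⌋ = 5.
Plotkin bound: M ≤ 2·5 = 10.
Given |C| = 3, check: satisfied.
This |C| is below the Plotkin bound.


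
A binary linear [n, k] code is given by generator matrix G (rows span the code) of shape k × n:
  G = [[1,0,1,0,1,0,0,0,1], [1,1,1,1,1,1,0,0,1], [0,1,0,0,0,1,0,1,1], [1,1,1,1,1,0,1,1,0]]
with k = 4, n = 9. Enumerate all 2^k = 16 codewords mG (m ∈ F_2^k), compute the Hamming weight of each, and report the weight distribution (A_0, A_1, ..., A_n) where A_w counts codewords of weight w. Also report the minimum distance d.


Weight distribution: A_0 = 1, A_2 = 1, A_3 = 3, A_4 = 3, A_5 = 2, A_6 = 3, A_7 = 3. Minimum distance d = 2.

Enumerate all 2^4 = 16 messages m ∈ F_2^4.
For each, compute codeword c = mG in F_2^9, then tally its weight.
  m = 0000 → c = 000000000, weight = 0.
  m = 1000 → c = 101010001, weight = 4.
  m = 0100 → c = 111111001, weight = 7.
  m = 1100 → c = 010101000, weight = 3.
  m = 0010 → c = 010001011, weight = 4.
  m = 1010 → c = 111011010, weight = 6.
  m = 0110 → c = 101110010, weight = 5.
  m = 1110 → c = 000100011, weight = 3.
  m = 0001 → c = 111110110, weight = 7.
  m = 1001 → c = 010100111, weight = 5.
  m = 0101 → c = 000001111, weight = 4.
  m = 1101 → c = 101011110, weight = 6.
  m = 0011 → c = 101111101, weight = 7.
  m = 1011 → c = 000101100, weight = 3.
  m = 0111 → c = 010000100, weight = 2.
  m = 1111 → c = 111010101, weight = 6.
Tally weights:
  weight 0: 1 codewords.
  weight 2: 1 codewords.
  weight 3: 3 codewords.
  weight 4: 3 codewords.
  weight 5: 2 codewords.
  weight 6: 3 codewords.
  weight 7: 3 codewords.
Minimum distance d = smallest w > 0 with A_w > 0 = 2.
Sanity: Σ A_w = 16 = 2^4 = 16 ✓.


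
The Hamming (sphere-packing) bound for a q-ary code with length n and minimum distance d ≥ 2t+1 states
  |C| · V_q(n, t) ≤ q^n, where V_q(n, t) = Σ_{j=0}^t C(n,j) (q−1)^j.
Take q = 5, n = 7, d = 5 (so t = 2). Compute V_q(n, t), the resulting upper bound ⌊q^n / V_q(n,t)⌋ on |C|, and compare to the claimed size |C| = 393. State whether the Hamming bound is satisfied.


V_q(n, t) = 365, q^n = 78125, Hamming bound = 214, |C| = 393 > bound (violated).

Step 1: Compute V_q(n, t) = Σ_{j=0}^2 C(n, j) (q−1)^j.
  j = 0: C(7,0)·(4)^0 = 1·1 = 1.
  j = 1: C(7,1)·(4)^1 = 7·4 = 28.
  j = 2: C(7,2)·(4)^2 = 21·16 = 336.
  V_q(n, t) = 1 + 28 + 336 = 365.
Step 2: q^n = 5^7 = 78125.
Step 3: Hamming bound ⌊q^n / V_q(n,t)⌋ = ⌊78125/365⌋ = 214.
Step 4: Compare |C| = 393 to 214: violated.
The claimed |C| lies above the Hamming bound, so no 5-ary code of length 7 with d ≥ 5 can have 393 codewords.


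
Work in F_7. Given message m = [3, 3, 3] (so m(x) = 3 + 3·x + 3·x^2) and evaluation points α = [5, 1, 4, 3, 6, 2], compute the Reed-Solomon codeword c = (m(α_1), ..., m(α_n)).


c = [2, 2, 0, 4, 3, 0]

Message polynomial: m(x) = 3 + 3·x + 3·x^2 (mod 7).
For each evaluation point α_i, compute m(α_i) mod 7:
  α_1 = 5: Horner steps 3 → 4 → 2, so m(5) = 2.
  α_2 = 1: Horner steps 3 → 6 → 2, so m(1) = 2.
  α_3 = 4: Horner steps 3 → 1 → 0, so m(4) = 0.
  α_4 = 3: Horner steps 3 → 5 → 4, so m(3) = 4.
  α_5 = 6: Horner steps 3 → 0 → 3, so m(6) = 3.
  α_6 = 2: Horner steps 3 → 2 → 0, so m(2) = 0.
Codeword c = [2, 2, 0, 4, 3, 0] ∈ F_7^6.


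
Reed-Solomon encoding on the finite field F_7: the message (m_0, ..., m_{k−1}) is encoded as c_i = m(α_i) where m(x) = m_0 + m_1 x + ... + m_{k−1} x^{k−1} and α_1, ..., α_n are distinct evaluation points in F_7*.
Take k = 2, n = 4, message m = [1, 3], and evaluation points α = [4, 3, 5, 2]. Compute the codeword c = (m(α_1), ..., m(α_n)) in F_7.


c = [6, 3, 2, 0]

Message polynomial: m(x) = 1 + 3·x (mod 7).
For each evaluation point α_i, compute m(α_i) mod 7:
  α_1 = 4: Horner steps 3 → 6, so m(4) = 6.
  α_2 = 3: Horner steps 3 → 3, so m(3) = 3.
  α_3 = 5: Horner steps 3 → 2, so m(5) = 2.
  α_4 = 2: Horner steps 3 → 0, so m(2) = 0.
Codeword c = [6, 3, 2, 0] ∈ F_7^4.


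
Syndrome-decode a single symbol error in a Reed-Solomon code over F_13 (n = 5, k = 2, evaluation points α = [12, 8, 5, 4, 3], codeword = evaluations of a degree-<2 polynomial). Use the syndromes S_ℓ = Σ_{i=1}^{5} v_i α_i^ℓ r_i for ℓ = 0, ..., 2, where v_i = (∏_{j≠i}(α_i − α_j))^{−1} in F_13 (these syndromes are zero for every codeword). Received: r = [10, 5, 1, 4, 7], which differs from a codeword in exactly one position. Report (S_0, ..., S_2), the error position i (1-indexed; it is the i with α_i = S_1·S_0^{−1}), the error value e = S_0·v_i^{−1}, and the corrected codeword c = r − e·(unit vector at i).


S = (4, 9, 4), error at position 1, error magnitude e = 4, c = [6, 5, 1, 4, 7].

Step 1: column multipliers v_i = (∏_{j≠i}(α_i − α_j))^{−1} mod 13.
  i = 1 (α = 12): (12−8)(12−5)(12−4)(12−3) = 4·7·8·9 = 2016 ≡ 1, so v_1 = 1^{−1} = 1 (mod 13).
  i = 2 (α = 8): (8−12)(8−5)(8−4)(8−3) = (−4)·3·4·5 = −240 ≡ 7, so v_2 = 7^{−1} = 2 (mod 13).
  i = 3 (α = 5): (5−12)(5−8)(5−4)(5−3) = (−7)·(−3)·1·2 = 42 ≡ 3, so v_3 = 3^{−1} = 9 (mod 13).
  i = 4 (α = 4): (4−12)(4−8)(4−5)(4−3) = (−8)·(−4)·(−1)·1 = −32 ≡ 7, so v_4 = 7^{−1} = 2 (mod 13).
  i = 5 (α = 3): (3−12)(3−8)(3−5)(3−4) = (−9)·(−5)·(−2)·(−1) = 90 ≡ 12, so v_5 = 12^{−1} = 12 (mod 13).
  v = [1, 2, 9, 2, 12].
Step 2: syndromes of r = [10, 5, 1, 4, 7] (all sums mod 13).
  S_0 = Σ v_i r_i = 1·10 + 2·5 + 9·1 + 2·4 + 12·7 = 121 ≡ 4.
  S_1 = Σ v_i α_i r_i = 1·12·10 + 2·8·5 + 9·5·1 + 2·4·4 + 12·3·7 = 529 ≡ 9.
  α_i^2 mod 13 = [1, 12, 12, 3, 9].
  S_2 = Σ v_i α_i^2 r_i = 1·1·10 + 2·12·5 + 9·12·1 + 2·3·4 + 12·9·7 = 1018 ≡ 4.
  S = (4, 9, 4) ≠ 0, so r is not a codeword (an error is present).
Step 3: locate the error. For a single error e at position i, S_ℓ = v_i·e·α_i^ℓ, so α_err = S_1/S_0.
  S_0^{−1} = 4^{−1} = 10 (mod 13), so α_err = 9·10 = 90 ≡ 12 = α_1. Error position i = 1.
  Consistency check: S_2/S_1 = 4·3 = 12 ≡ 12 = α_err ✓ (single-error assumption holds).
Step 4: error magnitude e = S_0/v_1 = S_0·∏_{j≠1}(α_1 − α_j) = 4·1 = 4 ≡ 4 (mod 13).
Step 5: correct position 1: c_1 = r_1 − e = 10 − 4 ≡ 6 (mod 13). Hence c = [6, 5, 1, 4, 7].
  Check: interpolating c through the α_i gives m(x) = 3 + 10·x (degree < 2) with m(α_i) = c_i for every i, so c is indeed a codeword.


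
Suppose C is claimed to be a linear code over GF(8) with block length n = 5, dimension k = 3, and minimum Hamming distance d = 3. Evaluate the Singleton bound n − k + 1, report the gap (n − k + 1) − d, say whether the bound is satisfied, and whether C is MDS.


Singleton RHS = n − k + 1 = 3, slack = 0, bound satisfied, MDS.

Singleton bound: d ≤ n − k + 1.
Here n = 5, k = 3, so n − k + 1 = 3.
Given d = 3, check d ≤ 3: YES.
Slack = (n − k + 1) − d = 0.
The code is MDS (slack = 0).
Description: the claimed parameters are [5, 3, 3]_8; such a code would be MDS (meets Singleton bound).


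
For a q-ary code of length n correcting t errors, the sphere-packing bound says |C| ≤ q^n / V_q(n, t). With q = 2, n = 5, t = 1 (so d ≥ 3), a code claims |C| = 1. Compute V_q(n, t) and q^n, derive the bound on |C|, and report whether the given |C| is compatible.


V_q(n, t) = 6, q^n = 32, Hamming bound = 5, |C| = 1 ≤ bound (satisfied).

Step 1: Compute V_q(n, t) = Σ_{j=0}^1 C(n, j) (q−1)^j.
  j = 0: C(5,0)·(1)^0 = 1·1 = 1.
  j = 1: C(5,1)·(1)^1 = 5·1 = 5.
  V_q(n, t) = 1 + 5 = 6.
Step 2: q^n = 2^5 = 32.
Step 3: Hamming bound ⌊q^n / V_q(n,t)⌋ = ⌊32/6⌋ = 5.
Step 4: Compare |C| = 1 to 5: satisfied.
The claimed |C| lies below the Hamming bound.


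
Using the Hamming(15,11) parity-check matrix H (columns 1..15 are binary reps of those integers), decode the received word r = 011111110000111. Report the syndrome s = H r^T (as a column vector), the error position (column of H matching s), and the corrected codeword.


s = (0, 1, 0, 1)^T, error position = 5, corrected codeword c = 011101110000111

Compute s = H r^T mod 2 one row at a time:
  s_1 = 1 + 0 + 0 + 0 + 0 + 1 + 1 + 1 = 4 ≡ 0 (mod 2).
  s_2 = 1 + 1 + 1 + 1 + 0 + 1 + 1 + 1 = 7 ≡ 1 (mod 2).
  s_3 = 1 + 1 + 1 + 1 + 0 + 0 + 1 + 1 = 6 ≡ 0 (mod 2).
  s_4 = 0 + 1 + 1 + 1 + 0 + 0 + 1 + 1 = 5 ≡ 1 (mod 2).
s = (0, 1, 0, 1)^T — this equals column 5 of H (binary 0101), so error is at position 5.
Correct: flip bit 5 of r = 011111110000111 to get c = 011101110000111.


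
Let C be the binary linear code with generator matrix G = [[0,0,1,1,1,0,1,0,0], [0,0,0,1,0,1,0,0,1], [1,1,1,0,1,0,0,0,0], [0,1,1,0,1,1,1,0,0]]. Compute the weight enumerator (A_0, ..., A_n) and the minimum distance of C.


Weight distribution: A_0 = 1, A_2 = 1, A_3 = 3, A_4 = 5, A_5 = 4, A_6 = 1, A_7 = 1. Minimum distance d = 2.

Enumerate all 2^4 = 16 messages m ∈ F_2^4.
For each, compute codeword c = mG in F_2^9, then tally its weight.
  m = 0000 → c = 000000000, weight = 0.
  m = 1000 → c = 001110100, weight = 4.
  m = 0100 → c = 000101001, weight = 3.
  m = 1100 → c = 001011101, weight = 5.
  m = 0010 → c = 111010000, weight = 4.
  m = 1010 → c = 110100100, weight = 4.
  m = 0110 → c = 111111001, weight = 7.
  m = 1110 → c = 110001101, weight = 5.
  m = 0001 → c = 011011100, weight = 5.
  m = 1001 → c = 010101000, weight = 3.
  m = 0101 → c = 011110101, weight = 6.
  m = 1101 → c = 010000001, weight = 2.
  m = 0011 → c = 100001100, weight = 3.
  m = 1011 → c = 101111000, weight = 5.
  m = 0111 → c = 100100101, weight = 4.
  m = 1111 → c = 101010001, weight = 4.
Tally weights:
  weight 0: 1 codewords.
  weight 2: 1 codewords.
  weight 3: 3 codewords.
  weight 4: 5 codewords.
  weight 5: 4 codewords.
  weight 6: 1 codewords.
  weight 7: 1 codewords.
Minimum distance d = smallest w > 0 with A_w > 0 = 2.
Sanity: Σ A_w = 16 = 2^4 = 16 ✓.
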